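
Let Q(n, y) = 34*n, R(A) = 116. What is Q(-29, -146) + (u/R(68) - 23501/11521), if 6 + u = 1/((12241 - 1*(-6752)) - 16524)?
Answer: -3260366678201/3299660484 ≈ -988.09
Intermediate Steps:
u = -14813/2469 (u = -6 + 1/((12241 - 1*(-6752)) - 16524) = -6 + 1/((12241 + 6752) - 16524) = -6 + 1/(18993 - 16524) = -6 + 1/2469 = -14813/2469 ≈ -5.9996)
Q(-29, -146) + (u/R(68) - 23501/11521) = 34*(-29) + (-14813/2469/116 - 23501/11521) = -986 + (-14813/2469*1/116 - 23501*1/11521) = -986 + (-14813/286404 - 23501/11521) = -986 - 6901440977/3299660484 = -3260366678201/3299660484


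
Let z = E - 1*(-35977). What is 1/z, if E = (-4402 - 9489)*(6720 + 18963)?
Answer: -1/356726576 ≈ -2.8033e-9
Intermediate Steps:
E = -356762553 (E = -13891*25683 = -356762553)
z = -356726576 (z = -356762553 - 1*(-35977) = -356762553 + 35977 = -356726576)
1/z = 1/(-356726576) = -1/356726576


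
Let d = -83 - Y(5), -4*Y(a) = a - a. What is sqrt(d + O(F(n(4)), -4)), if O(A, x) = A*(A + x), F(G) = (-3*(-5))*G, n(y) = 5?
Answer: sqrt(5242) ≈ 72.402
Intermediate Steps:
Y(a) = 0 (Y(a) = -(a - a)/4 = -1/4*0 = 0)
d = -83 (d = -83 - 1*0 = -83 + 0 = -83)
F(G) = 15*G
sqrt(d + O(F(n(4)), -4)) = sqrt(-83 + (15*5)*(15*5 - 4)) = sqrt(-83 + 75*(75 - 4)) = sqrt(-83 + 75*71) = sqrt(-83 + 5325) = sqrt(5242)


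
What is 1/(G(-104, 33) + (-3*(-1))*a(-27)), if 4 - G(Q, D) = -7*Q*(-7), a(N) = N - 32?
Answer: 1/4923 ≈ 0.00020313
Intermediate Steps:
a(N) = -32 + N
G(Q, D) = 4 - 49*Q (G(Q, D) = 4 - (-7*Q)*(-7) = 4 - 49*Q)
1/(G(-104, 33) + (-3*(-1))*a(-27)) = 1/((4 - 49*(-104)) + (-3*(-1))*(-32 - 27)) = 1/((4 + 5096) + 3*(-59)) = 1/(5100 - 177) = 1/4923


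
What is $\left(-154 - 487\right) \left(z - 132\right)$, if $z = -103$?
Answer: $150635$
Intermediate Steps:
$\left(-154 - 487\right) \left(z - 132\right) = \left(-154 - 487\right) \left(-103 - 132\right) = \left(-641\right) \left(-235\right) = 150635$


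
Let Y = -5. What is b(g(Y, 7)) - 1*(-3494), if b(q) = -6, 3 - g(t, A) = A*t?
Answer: 3488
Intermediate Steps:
g(t, A) = 3 - A*t
b(g(Y, 7)) - 1*(-3494) = -6 - 1*(-3494) = -6 + 3494 = 3488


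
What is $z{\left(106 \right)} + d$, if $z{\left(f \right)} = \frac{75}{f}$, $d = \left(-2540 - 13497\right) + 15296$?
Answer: $- \frac{78471}{106} \approx -740.29$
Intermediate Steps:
$d = -741$ ($d = -16037 + 15296 = -741$)
$z{\left(106 \right)} + d = \frac{75}{106} - 741 = - \frac{78471}{106}$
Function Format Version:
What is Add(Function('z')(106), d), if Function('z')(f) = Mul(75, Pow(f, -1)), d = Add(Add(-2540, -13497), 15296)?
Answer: Rational(-78471, 106) ≈ -740.29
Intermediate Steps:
d = -741 (d = Add(-16037, 15296) = -741)
Add(Function('z')(106), d) = Add(Mul(75, Pow(106, -1)), -741) = Add(Mul(75, Rational(1, 106)), -741) = Add(Rational(75, 106), -741) = Rational(-78471, 106)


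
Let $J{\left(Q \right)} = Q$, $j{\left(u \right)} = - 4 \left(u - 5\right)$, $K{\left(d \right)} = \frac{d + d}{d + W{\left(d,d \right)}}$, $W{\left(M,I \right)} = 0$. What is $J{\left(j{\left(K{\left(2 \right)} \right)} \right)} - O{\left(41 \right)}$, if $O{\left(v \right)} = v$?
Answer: $-29$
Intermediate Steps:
$K{\left(d \right)} = 2$ ($K{\left(d \right)} = \frac{d + d}{d + 0} = \frac{2 d}{d} = 2$)
$j{\left(u \right)} = 20 - 4 u$ ($j{\left(u \right)} = - 4 \left(-5 + u\right) = 20 - 4 u$)
$J{\left(j{\left(K{\left(2 \right)} \right)} \right)} - O{\left(41 \right)} = \left(20 - 8\right) - 41 = 12 - 41 = -29$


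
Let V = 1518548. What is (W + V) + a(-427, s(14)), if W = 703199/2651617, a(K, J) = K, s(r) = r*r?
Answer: 4025476154856/2651617 ≈ 1.5181e+6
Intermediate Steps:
s(r) = r²
W = 703199/2651617 (W = 703199*(1/2651617) = 703199/2651617 ≈ 0.26520)
(W + V) + a(-427, s(14)) = (703199/2651617 + 1518548) - 427 = 4026608395315/2651617 - 427 = 4025476154856/2651617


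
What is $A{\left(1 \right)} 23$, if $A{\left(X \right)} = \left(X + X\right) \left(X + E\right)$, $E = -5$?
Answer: $-184$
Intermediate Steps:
$A{\left(X \right)} = 2 X \left(-5 + X\right)$ ($A{\left(X \right)} = \left(X + X\right) \left(X - 5\right) = 2 X \left(-5 + X\right)$)
$A{\left(1 \right)} 23 = 2 \cdot 1 \left(-5 + 1\right) 23 = 2 \cdot 1 \left(-4\right) 23 = \left(-8\right) 23 = -184$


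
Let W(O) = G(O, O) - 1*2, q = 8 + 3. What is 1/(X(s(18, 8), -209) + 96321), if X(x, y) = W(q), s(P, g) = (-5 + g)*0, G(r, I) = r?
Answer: 1/96330 ≈ 1.0381e-5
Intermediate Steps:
q = 11
s(P, g) = 0
W(O) = -2 + O (W(O) = O - 1*2 = O - 2 = -2 + O)
X(x, y) = 9 (X(x, y) = -2 + 11 = 9)
1/(X(s(18, 8), -209) + 96321) = 1/(9 + 96321) = 1/96330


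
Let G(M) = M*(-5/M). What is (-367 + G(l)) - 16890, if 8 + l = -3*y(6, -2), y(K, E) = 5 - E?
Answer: -17262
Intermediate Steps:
l = -29 (l = -8 - 3*(5 - 1*(-2)) = -8 - 3*(5 + 2) = -8 - 3*7 = -8 - 21 = -29)
G(M) = -5
(-367 + G(l)) - 16890 = (-367 - 5) - 16890 = -372 - 16890 = -17262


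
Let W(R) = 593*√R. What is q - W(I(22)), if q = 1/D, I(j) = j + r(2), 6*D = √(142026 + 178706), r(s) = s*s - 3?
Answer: -593*√23 + 3*√80183/80183 ≈ -2843.9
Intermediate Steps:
r(s) = -3 + s² (r(s) = s² - 3 = -3 + s²)
D = √80183/3 (D = √(142026 + 178706)/6 = √320732/6 = (2*√80183)/6 = √80183/3 ≈ 94.389)
I(j) = 1 + j (I(j) = j + (-3 + 2²) = j + (-3 + 4) = j + 1 = 1 + j)
q = 3*√80183/80183 (q = 1/(√80183/3) = 3*√80183/80183 ≈ 0.010594)
q - W(I(22)) = 3*√80183/80183 - 593*√(1 + 22) = 3*√80183/80183 - 593*√23 = -593*√23 + 3*√80183/80183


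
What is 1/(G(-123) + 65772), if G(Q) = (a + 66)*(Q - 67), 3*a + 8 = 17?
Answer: 1/52662 ≈ 1.8989e-5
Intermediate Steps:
a = 3 (a = -8/3 + (⅓)*17 = -8/3 + 17/3 = 3)
G(Q) = -4623 + 69*Q (G(Q) = (3 + 66)*(Q - 67) = 69*(-67 + Q) = -4623 + 69*Q)
1/(G(-123) + 65772) = 1/((-4623 + 69*(-123)) + 65772) = 1/((-4623 - 8487) + 65772) = 1/(-13110 + 65772) = 1/52662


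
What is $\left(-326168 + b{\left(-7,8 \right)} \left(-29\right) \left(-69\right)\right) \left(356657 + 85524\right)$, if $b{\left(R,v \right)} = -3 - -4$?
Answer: $-143340488227$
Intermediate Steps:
$b{\left(R,v \right)} = 1$ ($b{\left(R,v \right)} = -3 + 4 = 1$)
$\left(-326168 + b{\left(-7,8 \right)} \left(-29\right) \left(-69\right)\right) \left(356657 + 85524\right) = \left(-326168 + 1 \left(-29\right) \left(-69\right)\right) \left(356657 + 85524\right) = \left(-326168 - -2001\right) 442181 = \left(-326168 + 2001\right) 442181 = \left(-324167\right) 442181 = -143340488227$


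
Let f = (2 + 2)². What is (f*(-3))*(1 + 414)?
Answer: -19920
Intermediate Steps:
f = 16 (f = 4² = 16)
(f*(-3))*(1 + 414) = (16*(-3))*(1 + 414) = -48*415 = -19920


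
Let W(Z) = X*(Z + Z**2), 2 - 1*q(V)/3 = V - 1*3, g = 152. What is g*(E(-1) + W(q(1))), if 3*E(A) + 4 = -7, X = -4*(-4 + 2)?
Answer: 567416/3 ≈ 1.8914e+5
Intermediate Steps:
X = 8 (X = -4*(-2) = 8)
q(V) = 15 - 3*V (q(V) = 6 - 3*(V - 1*3) = 6 - 3*(V - 3) = 6 - 3*(-3 + V) = 6 + (9 - 3*V) = 15 - 3*V)
E(A) = -11/3 (E(A) = -4/3 + (1/3)*(-7) = -4/3 - 7/3 = -11/3)
W(Z) = 8*Z + 8*Z**2 (W(Z) = 8*(Z + Z**2) = 8*Z + 8*Z**2)
g*(E(-1) + W(q(1))) = 152*(-11/3 + 8*(15 - 3*1)*(1 + (15 - 3*1))) = 152*(-11/3 + 8*(15 - 3)*(1 + (15 - 3))) = 152*(-11/3 + 8*12*(1 + 12)) = 152*(-11/3 + 8*12*13) = 152*(-11/3 + 1248) = 152*(3733/3) = 567416/3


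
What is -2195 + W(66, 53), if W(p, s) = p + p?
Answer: -2063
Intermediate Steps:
W(p, s) = 2*p
-2195 + W(66, 53) = -2195 + 2*66 = -2195 + 132 = -2063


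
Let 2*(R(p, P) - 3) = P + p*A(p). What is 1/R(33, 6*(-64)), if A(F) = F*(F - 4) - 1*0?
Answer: 2/31203 ≈ 6.4096e-5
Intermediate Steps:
A(F) = F*(-4 + F) (A(F) = F*(-4 + F) + 0 = F*(-4 + F))
R(p, P) = 3 + P/2 + p²*(-4 + p)/2 (R(p, P) = 3 + (P + p*(p*(-4 + p)))/2 = 3 + (P + p²*(-4 + p))/2 = 3 + (P/2 + p²*(-4 + p)/2) = 3 + P/2 + p²*(-4 + p)/2)
1/R(33, 6*(-64)) = 1/(3 + (6*(-64))/2 + (½)*33²*(-4 + 33)) = 1/(3 + (½)*(-384) + (½)*1089*29) = 1/(3 - 192 + 31581/2) = 1/(31203/2) = 2/31203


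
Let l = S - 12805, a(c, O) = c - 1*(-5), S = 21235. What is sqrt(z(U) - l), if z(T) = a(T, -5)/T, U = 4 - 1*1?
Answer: I*sqrt(75846)/3 ≈ 91.801*I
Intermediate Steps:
a(c, O) = 5 + c (a(c, O) = c + 5 = 5 + c)
l = 8430 (l = 21235 - 12805 = 8430)
U = 3 (U = 4 - 1 = 3)
z(T) = (5 + T)/T
sqrt(z(U) - l) = sqrt((5 + 3)/3 - 1*8430) = sqrt((1/3)*8 - 8430) = sqrt(8/3 - 8430) = sqrt(-25282/3) = I*sqrt(75846)/3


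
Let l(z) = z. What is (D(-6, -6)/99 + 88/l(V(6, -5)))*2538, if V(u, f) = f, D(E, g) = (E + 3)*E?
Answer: -2431404/55 ≈ -44207.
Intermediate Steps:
D(E, g) = E*(3 + E) (D(E, g) = (3 + E)*E = E*(3 + E))
(D(-6, -6)/99 + 88/l(V(6, -5)))*2538 = (-6*(3 - 6)/99 + 88/(-5))*2538 = (-6*(-3)*(1/99) + 88*(-⅕))*2538 = (18*(1/99) - 88/5)*2538 = (2/11 - 88/5)*2538 = -958/55*2538 = -2431404/55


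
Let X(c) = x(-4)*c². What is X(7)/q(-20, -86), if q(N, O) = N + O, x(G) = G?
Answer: 98/53 ≈ 1.8491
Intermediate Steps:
X(c) = -4*c²
X(7)/q(-20, -86) = (-4*7²)/(-20 - 86) = -4*49/(-106) = -196*(-1/106) = 98/53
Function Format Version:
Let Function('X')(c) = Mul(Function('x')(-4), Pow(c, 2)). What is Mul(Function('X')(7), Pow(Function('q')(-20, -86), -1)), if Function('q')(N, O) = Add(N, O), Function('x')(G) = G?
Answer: Rational(98, 53) ≈ 1.8491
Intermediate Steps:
Function('X')(c) = Mul(-4, Pow(c, 2))
Mul(Function('X')(7), Pow(Function('q')(-20, -86), -1)) = Mul(Mul(-4, Pow(7, 2)), Pow(Add(-20, -86), -1)) = Mul(Mul(-4, 49), Pow(-106, -1)) = Mul(-196, Rational(-1, 106)) = Rational(98, 53)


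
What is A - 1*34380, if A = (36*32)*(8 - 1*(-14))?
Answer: -9036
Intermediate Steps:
A = 25344 (A = 1152*(8 + 14) = 1152*22 = 25344)
A - 1*34380 = 25344 - 1*34380 = 25344 - 34380 = -9036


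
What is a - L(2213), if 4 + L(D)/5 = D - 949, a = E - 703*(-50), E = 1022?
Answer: 29872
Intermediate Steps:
a = 36172 (a = 1022 - 703*(-50) = 1022 + 35150 = 36172)
L(D) = -4765 + 5*D (L(D) = -20 + 5*(D - 949) = -20 + 5*(-949 + D) = -20 + (-4745 + 5*D) = -4765 + 5*D)
a - L(2213) = 36172 - (-4765 + 5*2213) = 36172 - (-4765 + 11065) = 36172 - 1*6300 = 36172 - 6300 = 29872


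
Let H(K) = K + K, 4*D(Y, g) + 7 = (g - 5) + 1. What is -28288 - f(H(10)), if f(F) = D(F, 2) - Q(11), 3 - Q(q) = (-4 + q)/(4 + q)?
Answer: -1696993/60 ≈ -28283.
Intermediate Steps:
D(Y, g) = -11/4 + g/4 (D(Y, g) = -7/4 + ((g - 5) + 1)/4 = -7/4 + ((-5 + g) + 1)/4 = -7/4 + (-4 + g)/4 = -7/4 + (-1 + g/4) = -11/4 + g/4)
H(K) = 2*K
Q(q) = 3 - (-4 + q)/(4 + q)
f(F) = -287/60 (f(F) = (-11/4 + (¼)*2) - 2*(8 + 11)/(4 + 11) = (-11/4 + ½) - 2*19/15 = -9/4 - 2*19/15 = -9/4 - 1*38/15 = -9/4 - 38/15 = -287/60)
-28288 - f(H(10)) = -28288 - 1*(-287/60) = -28288 + 287/60 = -1696993/60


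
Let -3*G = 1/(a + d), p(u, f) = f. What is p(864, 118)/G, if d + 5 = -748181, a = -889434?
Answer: 579717480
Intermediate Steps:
d = -748186 (d = -5 - 748181 = -748186)
G = 1/4912860 (G = -1/(3*(-889434 - 748186)) = -⅓/(-1637620) = -⅓*(-1/1637620) = 1/4912860 ≈ 2.0355e-7)
p(864, 118)/G = 118/(1/4912860) = 118*4912860 = 579717480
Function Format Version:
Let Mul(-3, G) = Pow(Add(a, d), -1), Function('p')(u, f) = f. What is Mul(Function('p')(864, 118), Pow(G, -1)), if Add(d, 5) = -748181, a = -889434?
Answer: 579717480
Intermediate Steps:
d = -748186 (d = Add(-5, -748181) = -748186)
G = Rational(1, 4912860) (G = Mul(Rational(-1, 3), Pow(Add(-889434, -748186), -1)) = Mul(Rational(-1, 3), Pow(-1637620, -1)) = Mul(Rational(-1, 3), Rational(-1, 1637620)) = Rational(1, 4912860) ≈ 2.0355e-7)
Mul(Function('p')(864, 118), Pow(G, -1)) = Mul(118, Pow(Rational(1, 4912860), -1)) = Mul(118, 4912860) = 579717480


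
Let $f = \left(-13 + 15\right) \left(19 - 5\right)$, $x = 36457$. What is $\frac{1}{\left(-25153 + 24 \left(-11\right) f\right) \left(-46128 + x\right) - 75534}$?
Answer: $\frac{1}{314667161} \approx 3.178 \cdot 10^{-9}$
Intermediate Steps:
$f = 28$ ($f = 2 \cdot 14 = 28$)
$\frac{1}{\left(-25153 + 24 \left(-11\right) f\right) \left(-46128 + x\right) - 75534} = \frac{1}{\left(-25153 + 24 \left(-11\right) 28\right) \left(-46128 + 36457\right) - 75534} = \frac{1}{\left(-25153 - 7392\right) \left(-9671\right) - 75534} = \frac{1}{\left(-32545\right) \left(-9671\right) - 75534} = \frac{1}{314742695 - 75534} = \frac{1}{314667161}$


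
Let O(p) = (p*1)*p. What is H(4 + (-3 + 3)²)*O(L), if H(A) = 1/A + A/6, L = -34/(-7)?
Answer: 3179/147 ≈ 21.626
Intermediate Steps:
L = 34/7 (L = -34*(-⅐) = 34/7 ≈ 4.8571)
O(p) = p² (O(p) = p*p = p²)
H(A) = 1/A + A/6 (H(A) = 1/A + A*(⅙) = 1/A + A/6)
H(4 + (-3 + 3)²)*O(L) = (1/(4 + (-3 + 3)²) + (4 + (-3 + 3)²)/6)*(34/7)² = (1/(4 + 0²) + (4 + 0²)/6)*(1156/49) = (1/(4 + 0) + (4 + 0)/6)*(1156/49) = (1/4 + (⅙)*4)*(1156/49) = (¼ + ⅔)*(1156/49) = (11/12)*(1156/49) = 3179/147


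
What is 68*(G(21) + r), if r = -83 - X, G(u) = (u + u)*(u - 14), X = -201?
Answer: 28016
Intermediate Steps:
G(u) = 2*u*(-14 + u) (G(u) = (2*u)*(-14 + u) = 2*u*(-14 + u))
r = 118 (r = -83 - 1*(-201) = -83 + 201 = 118)
68*(G(21) + r) = 68*(2*21*(-14 + 21) + 118) = 68*(2*21*7 + 118) = 68*(294 + 118) = 68*412 = 28016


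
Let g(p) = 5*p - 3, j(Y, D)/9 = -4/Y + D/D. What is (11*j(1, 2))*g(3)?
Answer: -3564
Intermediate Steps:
j(Y, D) = 9 - 36/Y (j(Y, D) = 9*(-4/Y + D/D) = 9*(-4/Y + 1) = 9*(1 - 4/Y) = 9 - 36/Y)
g(p) = -3 + 5*p
(11*j(1, 2))*g(3) = (11*(9 - 36/1))*(-3 + 5*3) = (11*(9 - 36*1))*(-3 + 15) = (11*(9 - 36))*12 = (11*(-27))*12 = -297*12 = -3564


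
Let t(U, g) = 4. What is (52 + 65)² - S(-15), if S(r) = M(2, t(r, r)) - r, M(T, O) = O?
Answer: 13670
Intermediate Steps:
S(r) = 4 - r
(52 + 65)² - S(-15) = (52 + 65)² - (4 - 1*(-15)) = 117² - (4 + 15) = 13689 - 1*19 = 13689 - 19 = 13670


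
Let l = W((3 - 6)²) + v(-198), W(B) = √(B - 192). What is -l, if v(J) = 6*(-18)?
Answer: 108 - I*√183 ≈ 108.0 - 13.528*I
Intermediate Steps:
W(B) = √(-192 + B)
v(J) = -108
l = -108 + I*√183 (l = √(-192 + (3 - 6)²) - 108 = √(-192 + (-3)²) - 108 = √(-192 + 9) - 108 = √(-183) - 108 = I*√183 - 108 = -108 + I*√183 ≈ -108.0 + 13.528*I)
-l = -(-108 + I*√183) = 108 - I*√183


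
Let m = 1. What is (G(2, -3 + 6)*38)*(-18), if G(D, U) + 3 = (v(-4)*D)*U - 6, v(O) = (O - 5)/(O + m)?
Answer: -6156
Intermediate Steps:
v(O) = (-5 + O)/(1 + O) (v(O) = (O - 5)/(O + 1) = (-5 + O)/(1 + O))
G(D, U) = -9 + 3*D*U (G(D, U) = -3 + ((((-5 - 4)/(1 - 4))*D)*U - 6) = -3 + (((-9/(-3))*D)*U - 6) = -3 + (((-1/3*(-9))*D)*U - 6) = -3 + ((3*D)*U - 6) = -3 + (3*D*U - 6) = -3 + (-6 + 3*D*U) = -9 + 3*D*U)
(G(2, -3 + 6)*38)*(-18) = ((-9 + 3*2*(-3 + 6))*38)*(-18) = ((-9 + 3*2*3)*38)*(-18) = ((-9 + 18)*38)*(-18) = (9*38)*(-18) = 342*(-18) = -6156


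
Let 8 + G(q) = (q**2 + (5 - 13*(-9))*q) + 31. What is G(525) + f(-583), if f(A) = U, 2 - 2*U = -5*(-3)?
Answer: 679383/2 ≈ 3.3969e+5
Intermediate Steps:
G(q) = 23 + q**2 + 122*q (G(q) = -8 + ((q**2 + (5 - 13*(-9))*q) + 31) = -8 + ((q**2 + (5 + 117)*q) + 31) = -8 + ((q**2 + 122*q) + 31) = -8 + (31 + q**2 + 122*q) = 23 + q**2 + 122*q)
U = -13/2 (U = 1 - (-5)*(-3)/2 = 1 - 1/2*15 = 1 - 15/2 = -13/2 ≈ -6.5000)
f(A) = -13/2
G(525) + f(-583) = (23 + 525**2 + 122*525) - 13/2 = (23 + 275625 + 64050) - 13/2 = 339698 - 13/2 = 679383/2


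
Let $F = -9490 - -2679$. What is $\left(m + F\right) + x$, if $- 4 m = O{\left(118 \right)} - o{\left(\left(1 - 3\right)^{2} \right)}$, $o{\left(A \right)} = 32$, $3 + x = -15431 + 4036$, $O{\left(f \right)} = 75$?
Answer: $- \frac{72879}{4} \approx -18220.0$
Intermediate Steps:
$F = -6811$ ($F = -9490 + 2679 = -6811$)
$x = -11398$ ($x = -3 + \left(-15431 + 4036\right) = -3 - 11395 = -11398$)
$m = - \frac{43}{4}$ ($m = - \frac{75 - 32}{4} = \left(- \frac{1}{4}\right) 43 = - \frac{43}{4} \approx -10.75$)
$\left(m + F\right) + x = \left(- \frac{43}{4} - 6811\right) - 11398 = - \frac{27287}{4} - 11398 = - \frac{72879}{4}$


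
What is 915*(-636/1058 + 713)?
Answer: 344825985/529 ≈ 6.5185e+5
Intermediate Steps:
915*(-636/1058 + 713) = 915*(-636*1/1058 + 713) = 915*(-318/529 + 713) = 915*(376859/529) = 344825985/529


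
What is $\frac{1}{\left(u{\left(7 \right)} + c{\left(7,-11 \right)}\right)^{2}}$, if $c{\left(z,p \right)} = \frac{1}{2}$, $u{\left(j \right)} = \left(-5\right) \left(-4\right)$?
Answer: $\frac{4}{1681} \approx 0.0023795$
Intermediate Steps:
$u{\left(j \right)} = 20$
$c{\left(z,p \right)} = \frac{1}{2}$
$\frac{1}{\left(u{\left(7 \right)} + c{\left(7,-11 \right)}\right)^{2}} = \frac{1}{\left(20 + \frac{1}{2}\right)^{2}} = \frac{1}{\left(\frac{41}{2}\right)^{2}} = \frac{1}{\frac{1681}{4}} = \frac{4}{1681}$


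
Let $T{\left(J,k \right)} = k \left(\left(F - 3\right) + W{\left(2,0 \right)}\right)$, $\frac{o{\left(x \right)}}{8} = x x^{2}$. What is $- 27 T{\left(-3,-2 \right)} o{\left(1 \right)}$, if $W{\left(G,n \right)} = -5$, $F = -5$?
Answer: $-5616$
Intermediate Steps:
$o{\left(x \right)} = 8 x^{3}$ ($o{\left(x \right)} = 8 x x^{2} = 8 x^{3}$)
$T{\left(J,k \right)} = - 13 k$ ($T{\left(J,k \right)} = k \left(\left(-5 - 3\right) - 5\right) = k \left(-8 - 5\right) = k \left(-13\right) = - 13 k$)
$- 27 T{\left(-3,-2 \right)} o{\left(1 \right)} = - 27 \left(\left(-13\right) \left(-2\right)\right) 8 \cdot 1^{3} = \left(-27\right) 26 \cdot 8 \cdot 1 = \left(-702\right) 8 = -5616$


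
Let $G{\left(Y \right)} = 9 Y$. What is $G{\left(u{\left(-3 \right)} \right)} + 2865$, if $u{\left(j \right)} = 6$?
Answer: $2919$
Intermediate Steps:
$G{\left(u{\left(-3 \right)} \right)} + 2865 = 9 \cdot 6 + 2865 = 54 + 2865 = 2919$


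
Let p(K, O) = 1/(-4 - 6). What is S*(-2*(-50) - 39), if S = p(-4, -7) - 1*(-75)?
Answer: 45689/10 ≈ 4568.9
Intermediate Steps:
p(K, O) = -⅒ (p(K, O) = 1/(-10) = -⅒)
S = 749/10 (S = -⅒ - 1*(-75) = -⅒ + 75 = 749/10 ≈ 74.900)
S*(-2*(-50) - 39) = 749*(-2*(-50) - 39)/10 = 749*(100 - 39)/10 = (749/10)*61 = 45689/10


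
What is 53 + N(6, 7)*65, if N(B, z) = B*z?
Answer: 2783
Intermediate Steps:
53 + N(6, 7)*65 = 53 + (6*7)*65 = 53 + 42*65 = 53 + 2730 = 2783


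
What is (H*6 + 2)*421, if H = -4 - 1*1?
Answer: -11788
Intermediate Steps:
H = -5 (H = -4 - 1 = -5)
(H*6 + 2)*421 = (-5*6 + 2)*421 = (-30 + 2)*421 = -28*421 = -11788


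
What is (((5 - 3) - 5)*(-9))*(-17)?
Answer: -459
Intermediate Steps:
(((5 - 3) - 5)*(-9))*(-17) = ((2 - 5)*(-9))*(-17) = -3*(-9)*(-17) = 27*(-17) = -459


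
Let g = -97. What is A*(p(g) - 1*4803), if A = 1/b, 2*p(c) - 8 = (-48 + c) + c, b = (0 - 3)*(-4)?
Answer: -410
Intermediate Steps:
b = 12 (b = -3*(-4) = 12)
p(c) = -20 + c (p(c) = 4 + ((-48 + c) + c)/2 = 4 + (-48 + 2*c)/2 = 4 + (-24 + c) = -20 + c)
A = 1/12 ≈ 0.083333
A*(p(g) - 1*4803) = ((-20 - 97) - 1*4803)/12 = (-117 - 4803)/12 = (1/12)*(-4920) = -410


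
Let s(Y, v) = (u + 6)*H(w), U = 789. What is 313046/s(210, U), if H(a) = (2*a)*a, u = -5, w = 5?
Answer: 156523/25 ≈ 6260.9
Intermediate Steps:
H(a) = 2*a**2
s(Y, v) = 50 (s(Y, v) = (-5 + 6)*(2*5**2) = 1*(2*25) = 1*50 = 50)
313046/s(210, U) = 313046/50 = 313046*(1/50) = 156523/25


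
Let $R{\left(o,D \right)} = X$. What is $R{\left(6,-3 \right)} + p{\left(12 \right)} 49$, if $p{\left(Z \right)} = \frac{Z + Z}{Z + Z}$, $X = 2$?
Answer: $51$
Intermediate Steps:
$R{\left(o,D \right)} = 2$
$p{\left(Z \right)} = 1$ ($p{\left(Z \right)} = \frac{2 Z}{2 Z} = 2 Z \frac{1}{2 Z} = 1$)
$R{\left(6,-3 \right)} + p{\left(12 \right)} 49 = 2 + 1 \cdot 49 = 2 + 49 = 51$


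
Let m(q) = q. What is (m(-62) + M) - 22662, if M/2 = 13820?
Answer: 4916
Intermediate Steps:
M = 27640 (M = 2*13820 = 27640)
(m(-62) + M) - 22662 = (-62 + 27640) - 22662 = 27578 - 22662 = 4916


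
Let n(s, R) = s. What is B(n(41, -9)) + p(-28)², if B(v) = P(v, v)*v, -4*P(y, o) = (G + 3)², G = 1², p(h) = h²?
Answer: 614492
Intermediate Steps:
G = 1
P(y, o) = -4 (P(y, o) = -(1 + 3)²/4 = -¼*4² = -¼*16 = -4)
B(v) = -4*v
B(n(41, -9)) + p(-28)² = -4*41 + ((-28)²)² = -164 + 784² = -164 + 614656 = 614492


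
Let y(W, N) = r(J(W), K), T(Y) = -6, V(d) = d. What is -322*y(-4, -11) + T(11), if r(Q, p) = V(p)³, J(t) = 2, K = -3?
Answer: 8688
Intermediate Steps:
r(Q, p) = p³
y(W, N) = -27 (y(W, N) = (-3)³ = -27)
-322*y(-4, -11) + T(11) = -322*(-27) - 6 = 8694 - 6 = 8688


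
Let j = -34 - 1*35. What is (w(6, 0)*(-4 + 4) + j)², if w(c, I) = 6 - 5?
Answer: 4761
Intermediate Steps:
w(c, I) = 1
j = -69 (j = -34 - 35 = -69)
(w(6, 0)*(-4 + 4) + j)² = (1*(-4 + 4) - 69)² = (1*0 - 69)² = (0 - 69)² = (-69)² = 4761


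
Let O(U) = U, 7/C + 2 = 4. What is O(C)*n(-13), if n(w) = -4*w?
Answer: 182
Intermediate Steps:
C = 7/2 (C = 7/(-2 + 4) = 7/2 ≈ 3.5000)
O(C)*n(-13) = 7*(-4*(-13))/2 = (7/2)*52 = 182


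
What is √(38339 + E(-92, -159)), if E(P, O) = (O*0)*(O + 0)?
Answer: √38339 ≈ 195.80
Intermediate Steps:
E(P, O) = 0 (E(P, O) = 0*O = 0)
√(38339 + E(-92, -159)) = √(38339 + 0) = √38339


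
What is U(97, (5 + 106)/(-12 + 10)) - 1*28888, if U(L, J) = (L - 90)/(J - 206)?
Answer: -15108438/523 ≈ -28888.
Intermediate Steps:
U(L, J) = (-90 + L)/(-206 + J)
U(97, (5 + 106)/(-12 + 10)) - 1*28888 = (-90 + 97)/(-206 + (5 + 106)/(-12 + 10)) - 1*28888 = 7/(-206 + 111/(-2)) - 28888 = 7/(-206 + 111*(-½)) - 28888 = 7/(-206 - 111/2) - 28888 = 7/(-523/2) - 28888 = -2/523*7 - 28888 = -14/523 - 28888 = -15108438/523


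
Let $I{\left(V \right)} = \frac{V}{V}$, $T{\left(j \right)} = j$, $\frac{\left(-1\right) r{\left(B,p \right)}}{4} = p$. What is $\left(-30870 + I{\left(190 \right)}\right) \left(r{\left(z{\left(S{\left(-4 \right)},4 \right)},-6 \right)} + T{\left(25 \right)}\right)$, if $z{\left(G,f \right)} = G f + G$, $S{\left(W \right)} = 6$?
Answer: $-1512581$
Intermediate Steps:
$z{\left(G,f \right)} = G + G f$
$r{\left(B,p \right)} = - 4 p$
$I{\left(V \right)} = 1$
$\left(-30870 + I{\left(190 \right)}\right) \left(r{\left(z{\left(S{\left(-4 \right)},4 \right)},-6 \right)} + T{\left(25 \right)}\right) = \left(-30870 + 1\right) \left(\left(-4\right) \left(-6\right) + 25\right) = - 30869 \left(24 + 25\right) = \left(-30869\right) 49 = -1512581$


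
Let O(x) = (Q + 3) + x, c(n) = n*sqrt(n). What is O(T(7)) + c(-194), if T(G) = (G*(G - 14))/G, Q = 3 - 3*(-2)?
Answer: 5 - 194*I*sqrt(194) ≈ 5.0 - 2702.1*I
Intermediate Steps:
Q = 9 (Q = 3 + 6 = 9)
c(n) = n**(3/2)
T(G) = -14 + G (T(G) = (G*(-14 + G))/G = -14 + G)
O(x) = 12 + x (O(x) = (9 + 3) + x = 12 + x)
O(T(7)) + c(-194) = (12 + (-14 + 7)) + (-194)**(3/2) = (12 - 7) - 194*I*sqrt(194) = 5 - 194*I*sqrt(194)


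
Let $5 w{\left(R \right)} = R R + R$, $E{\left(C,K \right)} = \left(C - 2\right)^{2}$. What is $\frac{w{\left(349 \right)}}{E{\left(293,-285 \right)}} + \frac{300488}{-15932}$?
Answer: $- \frac{6264101392}{337284423} \approx -18.572$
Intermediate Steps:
$E{\left(C,K \right)} = \left(-2 + C\right)^{2}$
$w{\left(R \right)} = \frac{R}{5} + \frac{R^{2}}{5}$ ($w{\left(R \right)} = \frac{R R + R}{5} = \frac{R^{2} + R}{5} = \frac{R + R^{2}}{5} = \frac{R}{5} + \frac{R^{2}}{5}$)
$\frac{w{\left(349 \right)}}{E{\left(293,-285 \right)}} + \frac{300488}{-15932} = \frac{\frac{1}{5} \cdot 349 \left(1 + 349\right)}{\left(-2 + 293\right)^{2}} + \frac{300488}{-15932} = \frac{\frac{1}{5} \cdot 349 \cdot 350}{291^{2}} + 300488 \left(- \frac{1}{15932}\right) = \frac{24430}{84681} - \frac{75122}{3983} = - \frac{6264101392}{337284423}$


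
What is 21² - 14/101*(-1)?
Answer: 44555/101 ≈ 441.14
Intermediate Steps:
21² - 14/101*(-1) = 441 - 14*1/101*(-1) = 441 - 14/101*(-1) = 441 + 14/101 = 44555/101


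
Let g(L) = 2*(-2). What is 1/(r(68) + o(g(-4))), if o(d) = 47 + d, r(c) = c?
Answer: 1/111 ≈ 0.0090090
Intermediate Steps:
g(L) = -4
1/(r(68) + o(g(-4))) = 1/(68 + (47 - 4)) = 1/(68 + 43) = 1/111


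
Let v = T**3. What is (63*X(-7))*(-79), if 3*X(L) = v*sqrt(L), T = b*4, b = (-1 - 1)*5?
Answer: 106176000*I*sqrt(7) ≈ 2.8092e+8*I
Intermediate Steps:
b = -10 (b = -2*5 = -10)
T = -40 (T = -10*4 = -40)
v = -64000 (v = (-40)**3 = -64000)
X(L) = -64000*sqrt(L)/3 (X(L) = (-64000*sqrt(L))/3 = -64000*sqrt(L)/3)
(63*X(-7))*(-79) = (63*(-64000*I*sqrt(7)/3))*(-79) = -1344000*I*sqrt(7)*(-79) = 106176000*I*sqrt(7)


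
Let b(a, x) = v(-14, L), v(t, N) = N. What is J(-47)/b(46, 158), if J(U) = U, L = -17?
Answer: 47/17 ≈ 2.7647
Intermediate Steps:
b(a, x) = -17
J(-47)/b(46, 158) = -47/(-17) = -47*(-1/17) = 47/17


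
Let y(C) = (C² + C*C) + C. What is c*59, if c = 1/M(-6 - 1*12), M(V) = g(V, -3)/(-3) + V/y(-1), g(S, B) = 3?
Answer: -59/19 ≈ -3.1053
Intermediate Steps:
y(C) = C + 2*C² (y(C) = (C² + C²) + C = 2*C² + C = C + 2*C²)
M(V) = -1 + V (M(V) = 3/(-3) + V/((-(1 + 2*(-1)))) = 3*(-⅓) + V/((-(1 - 2))) = -1 + V/((-1*(-1))) = -1 + V/1 = -1 + V*1 = -1 + V)
c = -1/19 (c = 1/(-1 + (-6 - 1*12)) = 1/(-1 + (-6 - 12)) = 1/(-1 - 18) = 1/(-19) = -1/19 ≈ -0.052632)
c*59 = -1/19*59 = -59/19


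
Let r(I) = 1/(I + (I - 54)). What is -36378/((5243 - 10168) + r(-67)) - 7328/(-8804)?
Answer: 16749030496/2037908101 ≈ 8.2187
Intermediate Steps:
r(I) = 1/(-54 + 2*I) (r(I) = 1/(I + (-54 + I)) = 1/(-54 + 2*I))
-36378/((5243 - 10168) + r(-67)) - 7328/(-8804) = -36378/((5243 - 10168) + 1/(2*(-27 - 67))) - 7328/(-8804) = -36378/(-4925 + (½)/(-94)) - 7328*(-1/8804) = -36378/(-4925 + (½)*(-1/94)) + 1832/2201 = -36378/(-4925 - 1/188) + 1832/2201 = -36378/(-925901/188) + 1832/2201 = -36378*(-188/925901) + 1832/2201 = 6839064/925901 + 1832/2201 = 16749030496/2037908101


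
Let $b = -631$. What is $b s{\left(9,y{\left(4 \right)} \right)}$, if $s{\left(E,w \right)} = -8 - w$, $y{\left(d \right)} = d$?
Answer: $7572$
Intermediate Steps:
$b s{\left(9,y{\left(4 \right)} \right)} = - 631 \left(-8 - 4\right) = \left(-631\right) \left(-12\right) = 7572$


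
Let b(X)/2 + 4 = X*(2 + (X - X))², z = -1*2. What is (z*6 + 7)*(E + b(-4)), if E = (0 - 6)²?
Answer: 20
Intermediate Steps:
z = -2
E = 36 (E = (-6)² = 36)
b(X) = -8 + 8*X (b(X) = -8 + 2*(X*(2 + (X - X))²) = -8 + 2*(X*(2 + 0)²) = -8 + 2*(X*2²) = -8 + 2*(X*4) = -8 + 2*(4*X) = -8 + 8*X)
(z*6 + 7)*(E + b(-4)) = (-2*6 + 7)*(36 + (-8 + 8*(-4))) = (-12 + 7)*(36 + (-8 - 32)) = -5*(36 - 40) = -5*(-4) = 20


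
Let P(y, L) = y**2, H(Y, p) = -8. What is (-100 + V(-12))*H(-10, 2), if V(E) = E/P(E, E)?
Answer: 2402/3 ≈ 800.67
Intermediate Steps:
V(E) = 1/E (V(E) = E/(E**2) = E/E**2 = 1/E)
(-100 + V(-12))*H(-10, 2) = (-100 + 1/(-12))*(-8) = (-100 - 1/12)*(-8) = -1201/12*(-8) = 2402/3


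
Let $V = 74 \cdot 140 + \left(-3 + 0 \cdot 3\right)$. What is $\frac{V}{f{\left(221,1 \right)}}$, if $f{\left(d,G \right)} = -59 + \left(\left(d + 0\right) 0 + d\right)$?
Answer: $\frac{10357}{162} \approx 63.932$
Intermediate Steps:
$V = 10357$ ($V = 10360 + \left(-3 + 0\right) = 10360 - 3 = 10357$)
$f{\left(d,G \right)} = -59 + d$ ($f{\left(d,G \right)} = -59 + \left(d 0 + d\right) = -59 + \left(0 + d\right) = -59 + d$)
$\frac{V}{f{\left(221,1 \right)}} = \frac{10357}{-59 + 221} = \frac{10357}{162}$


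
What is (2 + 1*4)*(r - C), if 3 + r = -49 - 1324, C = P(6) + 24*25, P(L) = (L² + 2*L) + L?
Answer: -12180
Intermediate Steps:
P(L) = L² + 3*L
C = 654 (C = 6*(3 + 6) + 24*25 = 6*9 + 600 = 54 + 600 = 654)
r = -1376 (r = -3 + (-49 - 1324) = -3 - 1373 = -1376)
(2 + 1*4)*(r - C) = (2 + 1*4)*(-1376 - 1*654) = (2 + 4)*(-1376 - 654) = 6*(-2030) = -12180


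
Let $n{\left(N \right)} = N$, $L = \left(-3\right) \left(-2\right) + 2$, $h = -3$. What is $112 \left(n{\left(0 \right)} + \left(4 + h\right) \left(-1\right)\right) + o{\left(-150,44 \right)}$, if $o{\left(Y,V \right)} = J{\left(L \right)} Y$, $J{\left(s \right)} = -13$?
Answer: $1838$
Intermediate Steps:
$L = 8$ ($L = 6 + 2 = 8$)
$o{\left(Y,V \right)} = - 13 Y$
$112 \left(n{\left(0 \right)} + \left(4 + h\right) \left(-1\right)\right) + o{\left(-150,44 \right)} = 112 \left(0 + \left(4 - 3\right) \left(-1\right)\right) - -1950 = 112 \left(0 + 1 \left(-1\right)\right) + 1950 = 112 \left(0 - 1\right) + 1950 = 112 \left(-1\right) + 1950 = -112 + 1950 = 1838$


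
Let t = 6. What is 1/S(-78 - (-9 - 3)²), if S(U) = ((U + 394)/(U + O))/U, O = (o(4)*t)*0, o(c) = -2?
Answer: 12321/43 ≈ 286.53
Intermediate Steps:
O = 0 (O = -2*6*0 = -12*0 = 0)
S(U) = (394 + U)/U² (S(U) = ((U + 394)/(U + 0))/U = ((394 + U)/U)/U = (394 + U)/U²)
1/S(-78 - (-9 - 3)²) = 1/((394 + (-78 - (-9 - 3)²))/(-78 - (-9 - 3)²)²) = 1/((394 + (-78 - 1*(-12)²))/(-78 - 1*(-12)²)²) = 1/((394 + (-78 - 1*144))/(-78 - 1*144)²) = 1/((394 + (-78 - 144))/(-78 - 144)²) = 1/((394 - 222)/(-222)²) = 1/((1/49284)*172) = 1/(43/12321) = 12321/43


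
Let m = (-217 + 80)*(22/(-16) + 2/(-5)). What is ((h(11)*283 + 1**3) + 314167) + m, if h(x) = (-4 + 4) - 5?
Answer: 12519847/40 ≈ 3.1300e+5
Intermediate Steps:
m = 9727/40 (m = -137*(22*(-1/16) + 2*(-1/5)) = -137*(-11/8 - 2/5) = -137*(-71/40) = 9727/40 ≈ 243.18)
h(x) = -5 (h(x) = 0 - 5 = -5)
((h(11)*283 + 1**3) + 314167) + m = ((-5*283 + 1**3) + 314167) + 9727/40 = ((-1415 + 1) + 314167) + 9727/40 = (-1414 + 314167) + 9727/40 = 312753 + 9727/40 = 12519847/40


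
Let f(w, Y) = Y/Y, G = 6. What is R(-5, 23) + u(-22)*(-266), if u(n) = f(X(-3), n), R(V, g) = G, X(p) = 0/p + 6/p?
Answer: -260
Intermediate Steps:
X(p) = 6/p (X(p) = 0 + 6/p = 6/p)
R(V, g) = 6
f(w, Y) = 1
u(n) = 1
R(-5, 23) + u(-22)*(-266) = 6 + 1*(-266) = 6 - 266 = -260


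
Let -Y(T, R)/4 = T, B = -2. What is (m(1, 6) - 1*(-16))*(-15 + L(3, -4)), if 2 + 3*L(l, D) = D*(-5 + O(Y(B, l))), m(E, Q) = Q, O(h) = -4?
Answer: -242/3 ≈ -80.667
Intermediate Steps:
Y(T, R) = -4*T
L(l, D) = -⅔ - 3*D (L(l, D) = -⅔ + (D*(-5 - 4))/3 = -⅔ + (D*(-9))/3 = -⅔ + (-9*D)/3 = -⅔ - 3*D)
(m(1, 6) - 1*(-16))*(-15 + L(3, -4)) = (6 - 1*(-16))*(-15 + (-⅔ - 3*(-4))) = (6 + 16)*(-15 + (-⅔ + 12)) = 22*(-15 + 34/3) = 22*(-11/3) = -242/3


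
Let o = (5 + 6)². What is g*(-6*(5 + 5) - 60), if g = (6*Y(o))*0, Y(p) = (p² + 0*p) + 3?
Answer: 0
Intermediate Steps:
o = 121 (o = 11² = 121)
Y(p) = 3 + p² (Y(p) = (p² + 0) + 3 = p² + 3 = 3 + p²)
g = 0 (g = (6*(3 + 121²))*0 = (6*(3 + 14641))*0 = (6*14644)*0 = 87864*0 = 0)
g*(-6*(5 + 5) - 60) = 0*(-6*(5 + 5) - 60) = 0*(-6*10 - 60) = 0*(-60 - 60) = 0*(-120) = 0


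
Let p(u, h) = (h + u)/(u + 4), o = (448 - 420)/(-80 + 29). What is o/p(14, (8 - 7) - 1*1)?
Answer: -12/17 ≈ -0.70588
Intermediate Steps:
o = -28/51 (o = 28/(-51) = 28*(-1/51) = -28/51 ≈ -0.54902)
p(u, h) = (h + u)/(4 + u)
o/p(14, (8 - 7) - 1*1) = -28*(4 + 14)/(((8 - 7) - 1*1) + 14)/51 = -28*18/((1 - 1) + 14)/51 = -28*18/(0 + 14)/51 = -28/(51*((1/18)*14)) = -28/(51*7/9) = -28/51*9/7 = -12/17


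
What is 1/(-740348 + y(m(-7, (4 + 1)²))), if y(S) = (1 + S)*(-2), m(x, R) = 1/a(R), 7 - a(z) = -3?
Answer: -5/3701751 ≈ -1.3507e-6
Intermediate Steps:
a(z) = 10 (a(z) = 7 - 1*(-3) = 7 + 3 = 10)
m(x, R) = ⅒ (m(x, R) = 1/10 = ⅒)
y(S) = -2 - 2*S
1/(-740348 + y(m(-7, (4 + 1)²))) = 1/(-740348 + (-2 - 2*⅒)) = 1/(-740348 + (-2 - ⅕)) = 1/(-740348 - 11/5) = 1/(-3701751/5) = -5/3701751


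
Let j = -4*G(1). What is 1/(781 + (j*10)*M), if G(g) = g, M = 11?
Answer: 1/341 ≈ 0.0029326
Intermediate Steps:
j = -4 (j = -4*1 = -4)
1/(781 + (j*10)*M) = 1/(781 - 4*10*11) = 1/(781 - 40*11) = 1/(781 - 440) = 1/341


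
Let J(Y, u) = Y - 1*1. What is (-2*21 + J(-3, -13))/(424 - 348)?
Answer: -23/38 ≈ -0.60526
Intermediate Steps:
J(Y, u) = -1 + Y (J(Y, u) = Y - 1 = -1 + Y)
(-2*21 + J(-3, -13))/(424 - 348) = (-2*21 + (-1 - 3))/(424 - 348) = (-42 - 4)/76 = -46*1/76 = -23/38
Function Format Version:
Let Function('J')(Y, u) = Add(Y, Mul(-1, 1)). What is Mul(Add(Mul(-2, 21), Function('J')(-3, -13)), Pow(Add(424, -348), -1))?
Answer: Rational(-23, 38) ≈ -0.60526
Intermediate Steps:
Function('J')(Y, u) = Add(-1, Y) (Function('J')(Y, u) = Add(Y, -1) = Add(-1, Y))
Mul(Add(Mul(-2, 21), Function('J')(-3, -13)), Pow(Add(424, -348), -1)) = Mul(Add(Mul(-2, 21), Add(-1, -3)), Pow(Add(424, -348), -1)) = Mul(Add(-42, -4), Pow(76, -1)) = Mul(-46, Rational(1, 76)) = Rational(-23, 38)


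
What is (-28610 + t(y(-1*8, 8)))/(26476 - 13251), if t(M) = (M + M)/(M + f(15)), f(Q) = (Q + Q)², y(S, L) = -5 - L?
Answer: -1103352/510025 ≈ -2.1633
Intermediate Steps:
f(Q) = 4*Q² (f(Q) = (2*Q)² = 4*Q²)
t(M) = 2*M/(900 + M) (t(M) = (M + M)/(M + 4*15²) = (2*M)/(M + 4*225) = (2*M)/(M + 900) = (2*M)/(900 + M) = 2*M/(900 + M))
(-28610 + t(y(-1*8, 8)))/(26476 - 13251) = (-28610 + 2*(-5 - 1*8)/(900 + (-5 - 1*8)))/(26476 - 13251) = (-28610 + 2*(-5 - 8)/(900 + (-5 - 8)))/13225 = (-28610 + 2*(-13)/(900 - 13))*(1/13225) = (-28610 + 2*(-13)/887)*(1/13225) = (-28610 + 2*(-13)*(1/887))*(1/13225) = (-28610 - 26/887)*(1/13225) = -25377096/887*1/13225 = -1103352/510025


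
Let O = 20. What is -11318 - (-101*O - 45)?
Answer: -9253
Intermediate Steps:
-11318 - (-101*O - 45) = -11318 - (-101*20 - 45) = -11318 - (-2020 - 45) = -11318 - 1*(-2065) = -11318 + 2065 = -9253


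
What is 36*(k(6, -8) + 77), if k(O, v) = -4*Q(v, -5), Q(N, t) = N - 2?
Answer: 4212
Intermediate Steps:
Q(N, t) = -2 + N
k(O, v) = 8 - 4*v (k(O, v) = -4*(-2 + v) = 8 - 4*v)
36*(k(6, -8) + 77) = 36*((8 - 4*(-8)) + 77) = 36*((8 + 32) + 77) = 36*(40 + 77) = 36*117 = 4212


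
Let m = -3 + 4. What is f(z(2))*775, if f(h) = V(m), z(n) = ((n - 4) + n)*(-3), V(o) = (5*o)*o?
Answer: 3875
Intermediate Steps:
m = 1
V(o) = 5*o**2
z(n) = 12 - 6*n (z(n) = ((-4 + n) + n)*(-3) = (-4 + 2*n)*(-3) = 12 - 6*n)
f(h) = 5 (f(h) = 5*1**2 = 5*1 = 5)
f(z(2))*775 = 5*775 = 3875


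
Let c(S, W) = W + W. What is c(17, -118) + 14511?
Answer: 14275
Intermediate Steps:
c(S, W) = 2*W
c(17, -118) + 14511 = 2*(-118) + 14511 = -236 + 14511 = 14275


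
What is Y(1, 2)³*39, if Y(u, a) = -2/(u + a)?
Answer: -104/9 ≈ -11.556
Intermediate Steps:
Y(u, a) = -2/(a + u)
Y(1, 2)³*39 = (-2/(2 + 1))³*39 = (-2/3)³*39 = (-2*⅓)³*39 = (-⅔)³*39 = -8/27*39 = -104/9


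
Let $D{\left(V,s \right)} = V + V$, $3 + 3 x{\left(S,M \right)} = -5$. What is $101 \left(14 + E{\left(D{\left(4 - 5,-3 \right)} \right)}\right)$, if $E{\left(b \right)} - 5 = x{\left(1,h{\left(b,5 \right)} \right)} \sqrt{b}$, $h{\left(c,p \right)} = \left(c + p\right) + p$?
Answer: $1919 - \frac{808 i \sqrt{2}}{3} \approx 1919.0 - 380.9 i$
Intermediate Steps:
$h{\left(c,p \right)} = c + 2 p$
$x{\left(S,M \right)} = - \frac{8}{3}$ ($x{\left(S,M \right)} = -1 + \frac{1}{3} \left(-5\right) = -1 - \frac{5}{3} = - \frac{8}{3}$)
$D{\left(V,s \right)} = 2 V$
$E{\left(b \right)} = 5 - \frac{8 \sqrt{b}}{3}$
$101 \left(14 + E{\left(D{\left(4 - 5,-3 \right)} \right)}\right) = 101 \left(14 + \left(5 - \frac{8 \sqrt{2 \left(4 - 5\right)}}{3}\right)\right) = 101 \left(14 + \left(5 - \frac{8 \sqrt{2 \left(-1\right)}}{3}\right)\right) = 101 \left(14 + \left(5 - \frac{8 \sqrt{-2}}{3}\right)\right) = 101 \left(14 + \left(5 - \frac{8 i \sqrt{2}}{3}\right)\right) = 101 \left(19 - \frac{8 i \sqrt{2}}{3}\right) = 1919 - \frac{808 i \sqrt{2}}{3}$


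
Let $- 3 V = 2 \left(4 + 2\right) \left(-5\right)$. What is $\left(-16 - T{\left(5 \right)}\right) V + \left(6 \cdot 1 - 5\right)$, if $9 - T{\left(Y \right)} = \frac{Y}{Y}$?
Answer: $-479$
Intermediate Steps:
$T{\left(Y \right)} = 8$ ($T{\left(Y \right)} = 9 - \frac{Y}{Y} = 9 - 1 = 8$)
$V = 20$ ($V = - \frac{2 \left(4 + 2\right) \left(-5\right)}{3} = - \frac{2 \cdot 6 \left(-5\right)}{3} = - \frac{2 \left(-30\right)}{3} = \left(- \frac{1}{3}\right) \left(-60\right) = 20$)
$\left(-16 - T{\left(5 \right)}\right) V + \left(6 \cdot 1 - 5\right) = \left(-16 - 8\right) 20 + \left(6 \cdot 1 - 5\right) = \left(-16 - 8\right) 20 + \left(6 - 5\right) = \left(-24\right) 20 + 1 = -480 + 1 = -479$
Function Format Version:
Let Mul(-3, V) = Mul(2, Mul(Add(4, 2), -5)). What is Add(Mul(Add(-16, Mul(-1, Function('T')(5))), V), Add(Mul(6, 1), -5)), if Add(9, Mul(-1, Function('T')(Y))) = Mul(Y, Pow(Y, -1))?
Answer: -479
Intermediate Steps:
Function('T')(Y) = 8 (Function('T')(Y) = Add(9, Mul(-1, Mul(Y, Pow(Y, -1)))) = Add(9, Mul(-1, 1)) = Add(9, -1) = 8)
V = 20 (V = Mul(Rational(-1, 3), Mul(2, Mul(Add(4, 2), -5))) = Mul(Rational(-1, 3), Mul(2, Mul(6, -5))) = Mul(Rational(-1, 3), Mul(2, -30)) = Mul(Rational(-1, 3), -60) = 20)
Add(Mul(Add(-16, Mul(-1, Function('T')(5))), V), Add(Mul(6, 1), -5)) = Add(Mul(Add(-16, Mul(-1, 8)), 20), Add(Mul(6, 1), -5)) = Add(Mul(Add(-16, -8), 20), Add(6, -5)) = Add(Mul(-24, 20), 1) = Add(-480, 1) = -479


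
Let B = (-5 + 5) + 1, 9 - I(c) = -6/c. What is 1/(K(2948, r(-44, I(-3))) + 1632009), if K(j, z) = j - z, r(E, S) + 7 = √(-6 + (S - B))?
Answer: 1/1634964 ≈ 6.1163e-7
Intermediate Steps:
I(c) = 9 + 6/c (I(c) = 9 - (-6)/c = 9 + 6/c)
B = 1 (B = 0 + 1 = 1)
r(E, S) = -7 + √(-7 + S) (r(E, S) = -7 + √(-6 + (S - 1*1)) = -7 + √(-6 + (S - 1)) = -7 + √(-6 + (-1 + S)) = -7 + √(-7 + S))
1/(K(2948, r(-44, I(-3))) + 1632009) = 1/((2948 - (-7 + √(-7 + (9 + 6/(-3))))) + 1632009) = 1/((2948 - (-7 + √(-7 + (9 + 6*(-⅓))))) + 1632009) = 1/((2948 - (-7 + √(-7 + (9 - 2)))) + 1632009) = 1/((2948 - (-7 + √(-7 + 7))) + 1632009) = 1/((2948 - (-7 + √0)) + 1632009) = 1/((2948 - (-7 + 0)) + 1632009) = 1/((2948 - 1*(-7)) + 1632009) = 1/((2948 + 7) + 1632009) = 1/(2955 + 1632009) = 1/1634964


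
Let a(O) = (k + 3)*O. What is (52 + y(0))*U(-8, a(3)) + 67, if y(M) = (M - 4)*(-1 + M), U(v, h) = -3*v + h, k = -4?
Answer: 1243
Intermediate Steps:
a(O) = -O (a(O) = (-4 + 3)*O = -O)
U(v, h) = h - 3*v
y(M) = (-1 + M)*(-4 + M) (y(M) = (-4 + M)*(-1 + M) = (-1 + M)*(-4 + M))
(52 + y(0))*U(-8, a(3)) + 67 = (52 + (4 + 0² - 5*0))*(-1*3 - 3*(-8)) + 67 = (52 + (4 + 0 + 0))*(-3 + 24) + 67 = (52 + 4)*21 + 67 = 56*21 + 67 = 1176 + 67 = 1243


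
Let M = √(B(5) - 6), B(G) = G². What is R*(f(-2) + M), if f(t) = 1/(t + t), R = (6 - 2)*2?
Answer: -2 + 8*√19 ≈ 32.871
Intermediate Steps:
R = 8 (R = 4*2 = 8)
f(t) = 1/(2*t)
M = √19 (M = √(5² - 6) = √(25 - 6) = √19 ≈ 4.3589)
R*(f(-2) + M) = 8*((½)/(-2) + √19) = 8*((½)*(-½) + √19) = 8*(-¼ + √19) = -2 + 8*√19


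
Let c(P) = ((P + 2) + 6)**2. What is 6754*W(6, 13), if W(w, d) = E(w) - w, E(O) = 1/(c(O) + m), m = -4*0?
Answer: -3967975/98 ≈ -40490.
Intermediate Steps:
c(P) = (8 + P)**2 (c(P) = ((2 + P) + 6)**2 = (8 + P)**2)
m = 0
E(O) = (8 + O)**(-2) (E(O) = 1/((8 + O)**2 + 0) = 1/((8 + O)**2) = (8 + O)**(-2))
W(w, d) = (8 + w)**(-2) - w
6754*W(6, 13) = 6754*((8 + 6)**(-2) - 1*6) = 6754*(14**(-2) - 6) = 6754*(1/196 - 6) = 6754*(-1175/196) = -3967975/98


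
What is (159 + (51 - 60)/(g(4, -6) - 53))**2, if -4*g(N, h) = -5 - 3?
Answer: 7322436/289 ≈ 25337.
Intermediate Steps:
g(N, h) = 2 (g(N, h) = -(-5 - 3)/4 = -1/4*(-8) = 2)
(159 + (51 - 60)/(g(4, -6) - 53))**2 = (159 + (51 - 60)/(2 - 53))**2 = (159 - 9/(-51))**2 = (159 - 9*(-1/51))**2 = (159 + 3/17)**2 = (2706/17)**2 = 7322436/289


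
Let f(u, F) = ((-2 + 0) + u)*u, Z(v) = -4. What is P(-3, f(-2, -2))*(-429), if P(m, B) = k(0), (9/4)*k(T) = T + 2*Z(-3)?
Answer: 4576/3 ≈ 1525.3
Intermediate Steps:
f(u, F) = u*(-2 + u) (f(u, F) = (-2 + u)*u = u*(-2 + u))
k(T) = -32/9 + 4*T/9 (k(T) = 4*(T + 2*(-4))/9 = 4*(T - 8)/9 = 4*(-8 + T)/9 = -32/9 + 4*T/9)
P(m, B) = -32/9 (P(m, B) = -32/9 + (4/9)*0 = -32/9 + 0 = -32/9)
P(-3, f(-2, -2))*(-429) = -32/9*(-429) = 4576/3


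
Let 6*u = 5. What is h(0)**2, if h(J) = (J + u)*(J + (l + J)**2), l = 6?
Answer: 900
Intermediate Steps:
u = 5/6 (u = (1/6)*5 = 5/6 ≈ 0.83333)
h(J) = (5/6 + J)*(J + (6 + J)**2) (h(J) = (J + 5/6)*(J + (6 + J)**2) = (5/6 + J)*(J + (6 + J)**2))
h(0)**2 = (30 + 0**3 + (83/6)*0**2 + (281/6)*0)**2 = (30 + 0 + (83/6)*0 + 0)**2 = (30 + 0 + 0 + 0)**2 = 30**2 = 900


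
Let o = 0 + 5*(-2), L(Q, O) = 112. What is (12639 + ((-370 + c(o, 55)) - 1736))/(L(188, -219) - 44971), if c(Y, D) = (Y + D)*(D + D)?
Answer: -5161/14953 ≈ -0.34515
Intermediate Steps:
o = -10 (o = 0 - 10 = -10)
c(Y, D) = 2*D*(D + Y) (c(Y, D) = (D + Y)*(2*D) = 2*D*(D + Y))
(12639 + ((-370 + c(o, 55)) - 1736))/(L(188, -219) - 44971) = (12639 + ((-370 + 2*55*(55 - 10)) - 1736))/(112 - 44971) = (12639 + ((-370 + 2*55*45) - 1736))/(-44859) = (12639 + ((-370 + 4950) - 1736))*(-1/44859) = (12639 + (4580 - 1736))*(-1/44859) = (12639 + 2844)*(-1/44859) = 15483*(-1/44859) = -5161/14953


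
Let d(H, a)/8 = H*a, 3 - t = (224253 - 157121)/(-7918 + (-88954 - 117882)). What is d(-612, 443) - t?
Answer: -232893337553/107377 ≈ -2.1689e+6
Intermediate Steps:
t = 355697/107377 (t = 3 - (224253 - 157121)/(-7918 + (-88954 - 117882)) = 3 - 67132/(-7918 - 206836) = 3 - 67132/(-214754) = 3 - 67132*(-1)/214754 = 3 - 1*(-33566/107377) = 3 + 33566/107377 = 355697/107377 ≈ 3.3126)
d(H, a) = 8*H*a (d(H, a) = 8*(H*a) = 8*H*a)
d(-612, 443) - t = 8*(-612)*443 - 1*355697/107377 = -2168928 - 355697/107377 = -232893337553/107377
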